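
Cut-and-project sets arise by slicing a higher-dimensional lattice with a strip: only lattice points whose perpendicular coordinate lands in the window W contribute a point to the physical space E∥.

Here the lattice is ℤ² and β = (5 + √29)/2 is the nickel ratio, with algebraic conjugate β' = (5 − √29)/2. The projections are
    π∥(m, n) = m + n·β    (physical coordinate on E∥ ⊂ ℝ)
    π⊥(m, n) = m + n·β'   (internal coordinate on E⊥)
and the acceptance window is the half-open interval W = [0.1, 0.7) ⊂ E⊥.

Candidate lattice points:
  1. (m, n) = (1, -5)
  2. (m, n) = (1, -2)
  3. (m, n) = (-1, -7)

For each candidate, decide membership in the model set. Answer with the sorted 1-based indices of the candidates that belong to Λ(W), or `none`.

3

β' = (5−√29)/2 ≈ -0.192582.
#1 (1,-5): internal coord 1 + (-5)·β' = +1.962912; +1.962912 ∉ [0.1, 0.7) → out
#2 (1,-2): internal coord 1 + (-2)·β' = +1.385165; +1.385165 ∉ [0.1, 0.7) → out
#3 (-1,-7): internal coord -1 + (-7)·β' = +0.348077; +0.348077 ∈ [0.1, 0.7) → IN Λ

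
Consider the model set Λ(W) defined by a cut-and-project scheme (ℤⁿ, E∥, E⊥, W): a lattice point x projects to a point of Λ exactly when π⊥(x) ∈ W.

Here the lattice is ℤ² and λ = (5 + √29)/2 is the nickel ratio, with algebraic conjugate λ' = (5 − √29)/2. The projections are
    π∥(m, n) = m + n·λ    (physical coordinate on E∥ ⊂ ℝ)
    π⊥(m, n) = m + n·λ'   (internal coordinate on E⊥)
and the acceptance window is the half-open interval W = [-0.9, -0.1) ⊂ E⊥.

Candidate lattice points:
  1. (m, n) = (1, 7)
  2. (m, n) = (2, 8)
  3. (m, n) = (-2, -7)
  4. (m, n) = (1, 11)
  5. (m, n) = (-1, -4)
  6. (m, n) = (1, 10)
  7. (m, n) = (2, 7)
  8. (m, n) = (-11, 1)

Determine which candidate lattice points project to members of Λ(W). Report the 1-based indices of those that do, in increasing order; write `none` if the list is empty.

1, 3, 5

λ' = (5−√29)/2 ≈ -0.192582.
[1] lift (1,7): star map gives -0.348077; window check -0.9 ≤ -0.348077 < -0.1 is true → IN Λ
[2] lift (2,8): star map gives 0.459341; window check -0.9 ≤ 0.459341 < -0.1 is false → out
[3] lift (-2,-7): star map gives -0.651923; window check -0.9 ≤ -0.651923 < -0.1 is true → IN Λ
[4] lift (1,11): star map gives -1.118406; window check -0.9 ≤ -1.118406 < -0.1 is false → out
[5] lift (-1,-4): star map gives -0.229670; window check -0.9 ≤ -0.229670 < -0.1 is true → IN Λ
[6] lift (1,10): star map gives -0.925824; window check -0.9 ≤ -0.925824 < -0.1 is false → out
[7] lift (2,7): star map gives 0.651923; window check -0.9 ≤ 0.651923 < -0.1 is false → out
[8] lift (-11,1): star map gives -11.192582; window check -0.9 ≤ -11.192582 < -0.1 is false → out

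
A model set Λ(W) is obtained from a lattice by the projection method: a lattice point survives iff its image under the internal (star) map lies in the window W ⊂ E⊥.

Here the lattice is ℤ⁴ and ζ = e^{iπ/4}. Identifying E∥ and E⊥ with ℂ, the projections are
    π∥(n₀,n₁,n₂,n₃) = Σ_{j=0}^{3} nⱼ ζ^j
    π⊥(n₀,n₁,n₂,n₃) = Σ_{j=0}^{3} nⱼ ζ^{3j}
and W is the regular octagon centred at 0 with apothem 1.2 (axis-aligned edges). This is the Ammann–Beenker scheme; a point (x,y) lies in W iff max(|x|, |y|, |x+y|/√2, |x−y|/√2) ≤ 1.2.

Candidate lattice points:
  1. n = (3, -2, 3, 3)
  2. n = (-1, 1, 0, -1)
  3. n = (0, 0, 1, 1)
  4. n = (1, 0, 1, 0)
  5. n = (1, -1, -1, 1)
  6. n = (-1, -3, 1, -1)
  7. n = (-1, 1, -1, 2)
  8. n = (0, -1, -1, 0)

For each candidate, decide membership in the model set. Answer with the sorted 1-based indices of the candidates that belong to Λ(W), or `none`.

3, 8

π⊥(n) = n₀ + n₁ζ³ + n₂ζ⁶ + n₃ζ⁹ where ζ = e^{iπ/4}.
candidate 1: n = (3, -2, 3, 3) → π⊥ ≈ (+6.5355, -2.2929); max(|x|,|y|,|x±y|/√2) = 6.5355 > 1.2 ⇒ ∉ W
candidate 2: n = (-1, 1, 0, -1) → π⊥ ≈ (-2.4142, +0.0000); max(|x|,|y|,|x±y|/√2) = 2.4142 > 1.2 ⇒ ∉ W
candidate 3: n = (0, 0, 1, 1) → π⊥ ≈ (+0.7071, -0.2929); max(|x|,|y|,|x±y|/√2) = 0.7071 ≤ 1.2 ⇒ ∈ W
candidate 4: n = (1, 0, 1, 0) → π⊥ ≈ (+1.0000, -1.0000); max(|x|,|y|,|x±y|/√2) = 1.4142 > 1.2 ⇒ ∉ W
candidate 5: n = (1, -1, -1, 1) → π⊥ ≈ (+2.4142, +1.0000); max(|x|,|y|,|x±y|/√2) = 2.4142 > 1.2 ⇒ ∉ W
candidate 6: n = (-1, -3, 1, -1) → π⊥ ≈ (+0.4142, -3.8284); max(|x|,|y|,|x±y|/√2) = 3.8284 > 1.2 ⇒ ∉ W
candidate 7: n = (-1, 1, -1, 2) → π⊥ ≈ (-0.2929, +3.1213); max(|x|,|y|,|x±y|/√2) = 3.1213 > 1.2 ⇒ ∉ W
candidate 8: n = (0, -1, -1, 0) → π⊥ ≈ (+0.7071, +0.2929); max(|x|,|y|,|x±y|/√2) = 0.7071 ≤ 1.2 ⇒ ∈ W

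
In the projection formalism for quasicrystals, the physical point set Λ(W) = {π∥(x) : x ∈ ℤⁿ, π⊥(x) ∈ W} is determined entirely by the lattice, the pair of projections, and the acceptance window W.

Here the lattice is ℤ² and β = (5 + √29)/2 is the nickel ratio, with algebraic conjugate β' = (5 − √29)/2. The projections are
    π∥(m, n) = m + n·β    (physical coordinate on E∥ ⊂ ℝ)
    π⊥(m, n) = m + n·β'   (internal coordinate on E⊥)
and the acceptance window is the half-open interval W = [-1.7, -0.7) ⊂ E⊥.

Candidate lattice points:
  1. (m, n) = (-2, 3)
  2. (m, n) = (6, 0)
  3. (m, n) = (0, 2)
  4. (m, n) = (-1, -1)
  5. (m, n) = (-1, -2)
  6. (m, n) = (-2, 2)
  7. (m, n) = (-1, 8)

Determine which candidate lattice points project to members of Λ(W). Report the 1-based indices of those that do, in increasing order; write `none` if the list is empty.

β' = (5−√29)/2 ≈ -0.1926.
candidate 1: (m,n)=(-2,3) → π∥ = -2+3·β ≈ 13.5777, π⊥ = -2+3·β' ≈ -2.5777 ∉ [-1.7, -0.7) ⇒ out
candidate 2: (m,n)=(6,0) → π∥ = 6+0·β ≈ 6.0000, π⊥ = 6+0·β' ≈ 6.0000 ∉ [-1.7, -0.7) ⇒ out
candidate 3: (m,n)=(0,2) → π∥ = 0+2·β ≈ 10.3852, π⊥ = 0+2·β' ≈ -0.3852 ∉ [-1.7, -0.7) ⇒ out
candidate 4: (m,n)=(-1,-1) → π∥ = -1-1·β ≈ -6.1926, π⊥ = -1-1·β' ≈ -0.8074 ∈ [-1.7, -0.7) ⇒ IN Λ
candidate 5: (m,n)=(-1,-2) → π∥ = -1-2·β ≈ -11.3852, π⊥ = -1-2·β' ≈ -0.6148 ∉ [-1.7, -0.7) ⇒ out
candidate 6: (m,n)=(-2,2) → π∥ = -2+2·β ≈ 8.3852, π⊥ = -2+2·β' ≈ -2.3852 ∉ [-1.7, -0.7) ⇒ out
candidate 7: (m,n)=(-1,8) → π∥ = -1+8·β ≈ 40.5407, π⊥ = -1+8·β' ≈ -2.5407 ∉ [-1.7, -0.7) ⇒ out

4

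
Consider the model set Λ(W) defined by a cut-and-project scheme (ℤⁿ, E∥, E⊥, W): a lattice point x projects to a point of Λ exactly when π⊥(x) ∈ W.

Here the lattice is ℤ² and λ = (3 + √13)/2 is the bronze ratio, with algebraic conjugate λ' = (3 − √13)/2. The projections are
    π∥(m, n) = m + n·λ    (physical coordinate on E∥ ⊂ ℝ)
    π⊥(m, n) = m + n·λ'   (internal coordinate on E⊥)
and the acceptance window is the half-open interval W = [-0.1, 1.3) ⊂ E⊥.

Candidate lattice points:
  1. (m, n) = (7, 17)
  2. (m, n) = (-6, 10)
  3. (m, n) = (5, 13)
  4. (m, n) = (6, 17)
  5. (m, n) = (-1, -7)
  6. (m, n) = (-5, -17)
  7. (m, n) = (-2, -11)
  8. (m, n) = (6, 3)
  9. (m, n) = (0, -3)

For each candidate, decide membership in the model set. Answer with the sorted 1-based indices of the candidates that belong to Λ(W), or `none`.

3, 4, 5, 6, 9

λ' = (3−√13)/2 ≈ -0.30278.
candidate 1: (m,n)=(7,17) → π∥ = 7+17·λ ≈ 63.14719, π⊥ = 7+17·λ' ≈ 1.85281 ∉ [-0.1, 1.3) ⇒ out
candidate 2: (m,n)=(-6,10) → π∥ = -6+10·λ ≈ 27.02776, π⊥ = -6+10·λ' ≈ -9.02776 ∉ [-0.1, 1.3) ⇒ out
candidate 3: (m,n)=(5,13) → π∥ = 5+13·λ ≈ 47.93608, π⊥ = 5+13·λ' ≈ 1.06392 ∈ [-0.1, 1.3) ⇒ IN Λ
candidate 4: (m,n)=(6,17) → π∥ = 6+17·λ ≈ 62.14719, π⊥ = 6+17·λ' ≈ 0.85281 ∈ [-0.1, 1.3) ⇒ IN Λ
candidate 5: (m,n)=(-1,-7) → π∥ = -1-7·λ ≈ -24.11943, π⊥ = -1-7·λ' ≈ 1.11943 ∈ [-0.1, 1.3) ⇒ IN Λ
candidate 6: (m,n)=(-5,-17) → π∥ = -5-17·λ ≈ -61.14719, π⊥ = -5-17·λ' ≈ 0.14719 ∈ [-0.1, 1.3) ⇒ IN Λ
candidate 7: (m,n)=(-2,-11) → π∥ = -2-11·λ ≈ -38.33053, π⊥ = -2-11·λ' ≈ 1.33053 ∉ [-0.1, 1.3) ⇒ out
candidate 8: (m,n)=(6,3) → π∥ = 6+3·λ ≈ 15.90833, π⊥ = 6+3·λ' ≈ 5.09167 ∉ [-0.1, 1.3) ⇒ out
candidate 9: (m,n)=(0,-3) → π∥ = 0-3·λ ≈ -9.90833, π⊥ = 0-3·λ' ≈ 0.90833 ∈ [-0.1, 1.3) ⇒ IN Λ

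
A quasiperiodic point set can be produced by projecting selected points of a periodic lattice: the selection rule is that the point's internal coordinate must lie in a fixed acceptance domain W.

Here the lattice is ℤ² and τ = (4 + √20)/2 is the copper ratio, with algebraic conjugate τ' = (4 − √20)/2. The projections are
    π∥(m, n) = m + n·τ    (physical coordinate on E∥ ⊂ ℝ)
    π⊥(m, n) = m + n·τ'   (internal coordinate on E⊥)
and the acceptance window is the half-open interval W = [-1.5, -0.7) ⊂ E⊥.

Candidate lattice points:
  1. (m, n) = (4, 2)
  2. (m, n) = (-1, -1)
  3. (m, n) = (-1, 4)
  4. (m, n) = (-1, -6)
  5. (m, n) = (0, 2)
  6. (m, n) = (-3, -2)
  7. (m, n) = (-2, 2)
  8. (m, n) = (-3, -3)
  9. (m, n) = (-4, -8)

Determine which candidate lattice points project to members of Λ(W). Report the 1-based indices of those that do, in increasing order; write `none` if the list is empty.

2

Numerically τ ≈ 4.23607 and τ' = −1/τ ≈ -0.23607.
[1] lift (4,2): star map gives 3.52786; window check -1.5 ≤ 3.52786 < -0.7 is false → out
[2] lift (-1,-1): star map gives -0.76393; window check -1.5 ≤ -0.76393 < -0.7 is true → IN Λ
[3] lift (-1,4): star map gives -1.94427; window check -1.5 ≤ -1.94427 < -0.7 is false → out
[4] lift (-1,-6): star map gives 0.41641; window check -1.5 ≤ 0.41641 < -0.7 is false → out
[5] lift (0,2): star map gives -0.47214; window check -1.5 ≤ -0.47214 < -0.7 is false → out
[6] lift (-3,-2): star map gives -2.52786; window check -1.5 ≤ -2.52786 < -0.7 is false → out
[7] lift (-2,2): star map gives -2.47214; window check -1.5 ≤ -2.47214 < -0.7 is false → out
[8] lift (-3,-3): star map gives -2.29180; window check -1.5 ≤ -2.29180 < -0.7 is false → out
[9] lift (-4,-8): star map gives -2.11146; window check -1.5 ≤ -2.11146 < -0.7 is false → out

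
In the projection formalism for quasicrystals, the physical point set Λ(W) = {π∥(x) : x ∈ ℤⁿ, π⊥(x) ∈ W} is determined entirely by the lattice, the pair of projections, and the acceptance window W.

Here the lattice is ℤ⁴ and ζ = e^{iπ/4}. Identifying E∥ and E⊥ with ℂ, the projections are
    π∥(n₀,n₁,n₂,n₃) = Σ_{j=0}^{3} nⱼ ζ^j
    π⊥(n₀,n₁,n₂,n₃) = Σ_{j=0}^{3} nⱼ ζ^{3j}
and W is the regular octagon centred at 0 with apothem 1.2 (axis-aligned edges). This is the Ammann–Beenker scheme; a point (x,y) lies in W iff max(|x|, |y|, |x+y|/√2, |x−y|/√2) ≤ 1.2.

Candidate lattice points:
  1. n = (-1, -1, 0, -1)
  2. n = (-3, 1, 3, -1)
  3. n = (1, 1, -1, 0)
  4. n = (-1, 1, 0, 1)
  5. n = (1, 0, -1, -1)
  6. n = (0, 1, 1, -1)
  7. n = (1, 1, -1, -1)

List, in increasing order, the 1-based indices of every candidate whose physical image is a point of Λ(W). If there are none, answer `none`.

5, 7

With ζ = e^{iπ/4} the internal vectors are ζ^0,ζ^3,ζ^6,ζ^9.
candidate 1: n = (-1, -1, 0, -1) → π⊥ ≈ (-1.0000, -1.4142); max(|x|,|y|,|x±y|/√2) = 1.7071 > 1.2 ⇒ ∉ W
candidate 2: n = (-3, 1, 3, -1) → π⊥ ≈ (-4.4142, -3.0000); max(|x|,|y|,|x±y|/√2) = 5.2426 > 1.2 ⇒ ∉ W
candidate 3: n = (1, 1, -1, 0) → π⊥ ≈ (+0.2929, +1.7071); max(|x|,|y|,|x±y|/√2) = 1.7071 > 1.2 ⇒ ∉ W
candidate 4: n = (-1, 1, 0, 1) → π⊥ ≈ (-1.0000, +1.4142); max(|x|,|y|,|x±y|/√2) = 1.7071 > 1.2 ⇒ ∉ W
candidate 5: n = (1, 0, -1, -1) → π⊥ ≈ (+0.2929, +0.2929); max(|x|,|y|,|x±y|/√2) = 0.4142 ≤ 1.2 ⇒ ∈ W
candidate 6: n = (0, 1, 1, -1) → π⊥ ≈ (-1.4142, -1.0000); max(|x|,|y|,|x±y|/√2) = 1.7071 > 1.2 ⇒ ∉ W
candidate 7: n = (1, 1, -1, -1) → π⊥ ≈ (-0.4142, +1.0000); max(|x|,|y|,|x±y|/√2) = 1.0000 ≤ 1.2 ⇒ ∈ W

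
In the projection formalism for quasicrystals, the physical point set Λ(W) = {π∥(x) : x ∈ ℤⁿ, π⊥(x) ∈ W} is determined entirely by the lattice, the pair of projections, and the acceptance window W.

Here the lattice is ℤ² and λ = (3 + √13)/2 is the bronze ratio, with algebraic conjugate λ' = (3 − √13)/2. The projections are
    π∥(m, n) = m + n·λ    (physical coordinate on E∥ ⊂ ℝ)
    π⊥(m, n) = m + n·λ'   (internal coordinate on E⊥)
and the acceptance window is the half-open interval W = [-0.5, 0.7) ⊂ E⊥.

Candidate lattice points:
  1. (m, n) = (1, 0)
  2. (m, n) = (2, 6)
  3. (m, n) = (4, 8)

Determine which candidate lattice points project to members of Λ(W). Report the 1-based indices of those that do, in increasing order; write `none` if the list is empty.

2

Compute λ' = (3−√13)/2 = -0.302776, so π⊥(m,n) = m -0.302776·n.
[1] lift (1,0): star map gives 1.000000; window check -0.5 ≤ 1.000000 < 0.7 is false → out
[2] lift (2,6): star map gives 0.183346; window check -0.5 ≤ 0.183346 < 0.7 is true → IN Λ
[3] lift (4,8): star map gives 1.577795; window check -0.5 ≤ 1.577795 < 0.7 is false → out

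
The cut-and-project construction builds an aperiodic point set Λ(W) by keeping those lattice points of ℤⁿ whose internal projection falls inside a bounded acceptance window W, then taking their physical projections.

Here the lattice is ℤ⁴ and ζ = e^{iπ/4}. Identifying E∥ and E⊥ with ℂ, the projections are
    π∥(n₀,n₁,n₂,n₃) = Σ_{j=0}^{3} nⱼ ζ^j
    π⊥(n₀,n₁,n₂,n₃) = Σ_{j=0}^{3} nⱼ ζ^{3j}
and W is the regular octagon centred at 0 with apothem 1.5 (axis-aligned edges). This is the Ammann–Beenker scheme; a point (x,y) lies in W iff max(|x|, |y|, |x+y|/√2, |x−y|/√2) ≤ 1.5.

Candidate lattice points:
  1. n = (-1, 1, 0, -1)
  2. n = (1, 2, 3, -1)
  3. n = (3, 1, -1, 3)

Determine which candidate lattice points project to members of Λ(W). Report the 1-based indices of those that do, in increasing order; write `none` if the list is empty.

π⊥(n) = n₀ + n₁ζ³ + n₂ζ⁶ + n₃ζ⁹ where ζ = e^{iπ/4}.
#1 (-1, 1, 0, -1): internal (-2.41421, 0.00000); octagon support 2.41421 vs apothem 1.5 → ∉ W
#2 (1, 2, 3, -1): internal (-1.12132, -2.29289); octagon support 2.41421 vs apothem 1.5 → ∉ W
#3 (3, 1, -1, 3): internal (4.41421, 3.82843); octagon support 5.82843 vs apothem 1.5 → ∉ W

none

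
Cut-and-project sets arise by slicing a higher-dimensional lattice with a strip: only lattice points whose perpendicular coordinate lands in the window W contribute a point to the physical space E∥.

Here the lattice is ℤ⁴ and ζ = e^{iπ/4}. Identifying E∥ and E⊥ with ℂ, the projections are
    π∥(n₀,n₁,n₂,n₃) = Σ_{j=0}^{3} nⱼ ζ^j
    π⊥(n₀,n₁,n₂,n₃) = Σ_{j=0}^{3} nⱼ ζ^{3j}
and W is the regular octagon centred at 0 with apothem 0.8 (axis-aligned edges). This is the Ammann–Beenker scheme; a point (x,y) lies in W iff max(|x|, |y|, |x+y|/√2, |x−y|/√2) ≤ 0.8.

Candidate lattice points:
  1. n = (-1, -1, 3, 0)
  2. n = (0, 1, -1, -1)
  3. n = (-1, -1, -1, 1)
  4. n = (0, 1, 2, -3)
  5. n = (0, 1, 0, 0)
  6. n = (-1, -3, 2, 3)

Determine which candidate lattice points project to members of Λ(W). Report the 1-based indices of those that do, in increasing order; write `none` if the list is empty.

π⊥(n) = n₀ + n₁ζ³ + n₂ζ⁶ + n₃ζ⁹ where ζ = e^{iπ/4}.
#1 (-1, -1, 3, 0): internal (-0.2929, -3.7071); octagon support 3.7071 vs apothem 0.8 → ∉ W
#2 (0, 1, -1, -1): internal (-1.4142, 1.0000); octagon support 1.7071 vs apothem 0.8 → ∉ W
#3 (-1, -1, -1, 1): internal (0.4142, 1.0000); octagon support 1.0000 vs apothem 0.8 → ∉ W
#4 (0, 1, 2, -3): internal (-2.8284, -3.4142); octagon support 4.4142 vs apothem 0.8 → ∉ W
#5 (0, 1, 0, 0): internal (-0.7071, 0.7071); octagon support 1.0000 vs apothem 0.8 → ∉ W
#6 (-1, -3, 2, 3): internal (3.2426, -2.0000); octagon support 3.7071 vs apothem 0.8 → ∉ W

none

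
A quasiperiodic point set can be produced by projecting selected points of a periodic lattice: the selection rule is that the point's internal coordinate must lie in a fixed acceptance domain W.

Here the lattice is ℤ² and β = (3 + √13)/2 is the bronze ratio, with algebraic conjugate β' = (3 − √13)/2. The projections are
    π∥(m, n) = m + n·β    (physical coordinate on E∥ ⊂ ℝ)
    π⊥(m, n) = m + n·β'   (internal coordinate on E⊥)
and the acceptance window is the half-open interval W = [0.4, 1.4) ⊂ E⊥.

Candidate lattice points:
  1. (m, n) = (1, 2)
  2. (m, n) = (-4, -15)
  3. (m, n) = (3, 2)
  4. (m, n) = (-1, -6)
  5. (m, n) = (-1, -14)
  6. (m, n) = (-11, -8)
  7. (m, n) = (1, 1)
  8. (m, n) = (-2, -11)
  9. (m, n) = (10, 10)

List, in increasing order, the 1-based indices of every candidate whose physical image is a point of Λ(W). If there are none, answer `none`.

2, 4, 7, 8

β' = (3−√13)/2 ≈ -0.30278.
[1] lift (1,2): star map gives 0.39445; window check 0.4 ≤ 0.39445 < 1.4 is false → out
[2] lift (-4,-15): star map gives 0.54163; window check 0.4 ≤ 0.54163 < 1.4 is true → IN Λ
[3] lift (3,2): star map gives 2.39445; window check 0.4 ≤ 2.39445 < 1.4 is false → out
[4] lift (-1,-6): star map gives 0.81665; window check 0.4 ≤ 0.81665 < 1.4 is true → IN Λ
[5] lift (-1,-14): star map gives 3.23886; window check 0.4 ≤ 3.23886 < 1.4 is false → out
[6] lift (-11,-8): star map gives -8.57779; window check 0.4 ≤ -8.57779 < 1.4 is false → out
[7] lift (1,1): star map gives 0.69722; window check 0.4 ≤ 0.69722 < 1.4 is true → IN Λ
[8] lift (-2,-11): star map gives 1.33053; window check 0.4 ≤ 1.33053 < 1.4 is true → IN Λ
[9] lift (10,10): star map gives 6.97224; window check 0.4 ≤ 6.97224 < 1.4 is false → out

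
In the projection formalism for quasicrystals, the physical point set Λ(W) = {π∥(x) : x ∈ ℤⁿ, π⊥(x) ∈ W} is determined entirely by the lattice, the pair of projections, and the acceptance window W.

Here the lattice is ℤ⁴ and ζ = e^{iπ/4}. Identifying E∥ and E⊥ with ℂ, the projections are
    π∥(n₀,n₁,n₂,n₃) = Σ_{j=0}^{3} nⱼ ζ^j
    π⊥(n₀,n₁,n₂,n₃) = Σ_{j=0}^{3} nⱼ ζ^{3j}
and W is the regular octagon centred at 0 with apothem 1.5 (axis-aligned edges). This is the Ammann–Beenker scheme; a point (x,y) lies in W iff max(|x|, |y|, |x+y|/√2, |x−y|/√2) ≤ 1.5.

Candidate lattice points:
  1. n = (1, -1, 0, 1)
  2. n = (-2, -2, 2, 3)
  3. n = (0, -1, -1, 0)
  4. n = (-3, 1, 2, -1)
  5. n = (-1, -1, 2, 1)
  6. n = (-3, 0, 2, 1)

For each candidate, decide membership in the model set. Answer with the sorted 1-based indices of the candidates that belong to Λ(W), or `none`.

3

With ζ = e^{iπ/4} the internal vectors are ζ^0,ζ^3,ζ^6,ζ^9.
#1 (1, -1, 0, 1): internal (2.4142, 0.0000); octagon support 2.4142 vs apothem 1.5 → ∉ W
#2 (-2, -2, 2, 3): internal (1.5355, -1.2929); octagon support 2.0000 vs apothem 1.5 → ∉ W
#3 (0, -1, -1, 0): internal (0.7071, 0.2929); octagon support 0.7071 vs apothem 1.5 → ∈ W
#4 (-3, 1, 2, -1): internal (-4.4142, -2.0000); octagon support 4.5355 vs apothem 1.5 → ∉ W
#5 (-1, -1, 2, 1): internal (0.4142, -2.0000); octagon support 2.0000 vs apothem 1.5 → ∉ W
#6 (-3, 0, 2, 1): internal (-2.2929, -1.2929); octagon support 2.5355 vs apothem 1.5 → ∉ W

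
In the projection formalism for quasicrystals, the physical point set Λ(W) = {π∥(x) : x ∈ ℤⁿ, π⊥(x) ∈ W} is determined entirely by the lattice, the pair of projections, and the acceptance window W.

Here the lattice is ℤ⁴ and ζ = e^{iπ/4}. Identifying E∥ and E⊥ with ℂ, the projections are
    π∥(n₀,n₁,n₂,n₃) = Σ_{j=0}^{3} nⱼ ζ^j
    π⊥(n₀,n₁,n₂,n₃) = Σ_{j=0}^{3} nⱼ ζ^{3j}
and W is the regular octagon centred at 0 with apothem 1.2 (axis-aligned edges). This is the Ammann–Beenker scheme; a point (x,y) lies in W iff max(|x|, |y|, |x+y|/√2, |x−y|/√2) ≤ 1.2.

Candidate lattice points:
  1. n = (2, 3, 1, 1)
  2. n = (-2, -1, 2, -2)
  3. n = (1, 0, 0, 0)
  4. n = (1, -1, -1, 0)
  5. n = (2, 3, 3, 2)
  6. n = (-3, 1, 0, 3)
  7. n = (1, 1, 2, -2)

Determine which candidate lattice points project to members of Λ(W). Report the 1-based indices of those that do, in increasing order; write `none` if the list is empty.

3

π⊥(n) = n₀ + n₁ζ³ + n₂ζ⁶ + n₃ζ⁹ where ζ = e^{iπ/4}.
candidate 1: n = (2, 3, 1, 1) → π⊥ ≈ (+0.585786, +1.828427); max(|x|,|y|,|x±y|/√2) = 1.828427 > 1.2 ⇒ ∉ W
candidate 2: n = (-2, -1, 2, -2) → π⊥ ≈ (-2.707107, -4.121320); max(|x|,|y|,|x±y|/√2) = 4.828427 > 1.2 ⇒ ∉ W
candidate 3: n = (1, 0, 0, 0) → π⊥ ≈ (+1.000000, +0.000000); max(|x|,|y|,|x±y|/√2) = 1.000000 ≤ 1.2 ⇒ ∈ W
candidate 4: n = (1, -1, -1, 0) → π⊥ ≈ (+1.707107, +0.292893); max(|x|,|y|,|x±y|/√2) = 1.707107 > 1.2 ⇒ ∉ W
candidate 5: n = (2, 3, 3, 2) → π⊥ ≈ (+1.292893, +0.535534); max(|x|,|y|,|x±y|/√2) = 1.292893 > 1.2 ⇒ ∉ W
candidate 6: n = (-3, 1, 0, 3) → π⊥ ≈ (-1.585786, +2.828427); max(|x|,|y|,|x±y|/√2) = 3.121320 > 1.2 ⇒ ∉ W
candidate 7: n = (1, 1, 2, -2) → π⊥ ≈ (-1.121320, -2.707107); max(|x|,|y|,|x±y|/√2) = 2.707107 > 1.2 ⇒ ∉ W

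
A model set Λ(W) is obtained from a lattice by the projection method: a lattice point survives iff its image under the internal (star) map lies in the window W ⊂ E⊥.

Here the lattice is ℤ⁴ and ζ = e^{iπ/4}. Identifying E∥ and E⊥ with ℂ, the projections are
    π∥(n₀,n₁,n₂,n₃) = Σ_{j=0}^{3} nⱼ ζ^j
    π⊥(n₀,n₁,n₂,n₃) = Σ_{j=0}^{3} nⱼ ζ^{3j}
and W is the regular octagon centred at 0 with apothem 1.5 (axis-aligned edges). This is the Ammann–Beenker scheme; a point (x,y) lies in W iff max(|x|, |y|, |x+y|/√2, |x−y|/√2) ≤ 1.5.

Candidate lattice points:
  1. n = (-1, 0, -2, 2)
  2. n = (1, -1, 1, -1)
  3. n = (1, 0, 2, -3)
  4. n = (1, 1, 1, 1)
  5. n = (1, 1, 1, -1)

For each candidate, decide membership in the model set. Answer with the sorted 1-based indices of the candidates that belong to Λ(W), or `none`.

4, 5

With ζ = e^{iπ/4} the internal vectors are ζ^0,ζ^3,ζ^6,ζ^9.
candidate 1: n = (-1, 0, -2, 2) → π⊥ ≈ (+0.414214, +3.414214); max(|x|,|y|,|x±y|/√2) = 3.414214 > 1.5 ⇒ ∉ W
candidate 2: n = (1, -1, 1, -1) → π⊥ ≈ (+1.000000, -2.414214); max(|x|,|y|,|x±y|/√2) = 2.414214 > 1.5 ⇒ ∉ W
candidate 3: n = (1, 0, 2, -3) → π⊥ ≈ (-1.121320, -4.121320); max(|x|,|y|,|x±y|/√2) = 4.121320 > 1.5 ⇒ ∉ W
candidate 4: n = (1, 1, 1, 1) → π⊥ ≈ (+1.000000, +0.414214); max(|x|,|y|,|x±y|/√2) = 1.000000 ≤ 1.5 ⇒ ∈ W
candidate 5: n = (1, 1, 1, -1) → π⊥ ≈ (-0.414214, -1.000000); max(|x|,|y|,|x±y|/√2) = 1.000000 ≤ 1.5 ⇒ ∈ W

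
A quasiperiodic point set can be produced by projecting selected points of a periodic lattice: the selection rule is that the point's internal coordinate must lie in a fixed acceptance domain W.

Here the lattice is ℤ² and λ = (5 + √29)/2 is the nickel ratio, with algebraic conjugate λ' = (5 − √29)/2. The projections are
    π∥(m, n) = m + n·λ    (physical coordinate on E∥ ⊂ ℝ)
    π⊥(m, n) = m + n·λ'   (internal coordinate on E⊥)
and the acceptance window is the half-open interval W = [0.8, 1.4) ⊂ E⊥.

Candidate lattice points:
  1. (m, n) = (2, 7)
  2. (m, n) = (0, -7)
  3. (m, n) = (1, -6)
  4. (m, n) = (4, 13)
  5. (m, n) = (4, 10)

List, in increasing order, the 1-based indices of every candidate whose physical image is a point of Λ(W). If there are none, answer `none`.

2

λ' = (5−√29)/2 ≈ -0.1926.
#1 (2,7): internal coord 2 + (7)·λ' = +0.6519; +0.6519 ∉ [0.8, 1.4) → out
#2 (0,-7): internal coord 0 + (-7)·λ' = +1.3481; +1.3481 ∈ [0.8, 1.4) → IN Λ
#3 (1,-6): internal coord 1 + (-6)·λ' = +2.1555; +2.1555 ∉ [0.8, 1.4) → out
#4 (4,13): internal coord 4 + (13)·λ' = +1.4964; +1.4964 ∉ [0.8, 1.4) → out
#5 (4,10): internal coord 4 + (10)·λ' = +2.0742; +2.0742 ∉ [0.8, 1.4) → out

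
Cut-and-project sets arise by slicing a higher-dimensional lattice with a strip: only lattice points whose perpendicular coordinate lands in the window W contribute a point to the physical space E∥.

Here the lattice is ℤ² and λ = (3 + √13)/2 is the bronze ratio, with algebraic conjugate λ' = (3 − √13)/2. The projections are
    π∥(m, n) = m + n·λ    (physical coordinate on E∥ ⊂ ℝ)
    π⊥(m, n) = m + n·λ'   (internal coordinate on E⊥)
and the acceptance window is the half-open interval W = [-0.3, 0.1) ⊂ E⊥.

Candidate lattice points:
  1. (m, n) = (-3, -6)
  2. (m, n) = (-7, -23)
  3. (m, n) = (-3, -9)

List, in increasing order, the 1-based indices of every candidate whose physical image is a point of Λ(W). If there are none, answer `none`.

Numerically λ ≈ 3.30278 and λ' = −1/λ ≈ -0.30278.
[1] lift (-3,-6): star map gives -1.18335; window check -0.3 ≤ -1.18335 < 0.1 is false → out
[2] lift (-7,-23): star map gives -0.03616; window check -0.3 ≤ -0.03616 < 0.1 is true → IN Λ
[3] lift (-3,-9): star map gives -0.27502; window check -0.3 ≤ -0.27502 < 0.1 is true → IN Λ

2, 3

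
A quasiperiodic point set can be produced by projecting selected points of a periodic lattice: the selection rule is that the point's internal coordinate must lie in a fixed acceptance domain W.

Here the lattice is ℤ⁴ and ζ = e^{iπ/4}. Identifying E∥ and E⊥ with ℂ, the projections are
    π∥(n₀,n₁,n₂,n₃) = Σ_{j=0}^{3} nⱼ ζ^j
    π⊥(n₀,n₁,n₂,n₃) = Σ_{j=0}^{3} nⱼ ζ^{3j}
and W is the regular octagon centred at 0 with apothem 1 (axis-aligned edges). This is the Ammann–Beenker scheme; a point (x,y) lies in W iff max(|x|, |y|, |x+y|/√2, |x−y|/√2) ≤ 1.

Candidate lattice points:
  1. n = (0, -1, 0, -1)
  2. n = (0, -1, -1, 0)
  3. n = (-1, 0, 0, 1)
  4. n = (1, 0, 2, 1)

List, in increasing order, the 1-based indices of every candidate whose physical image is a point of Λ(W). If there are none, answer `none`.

π⊥(n) = n₀ + n₁ζ³ + n₂ζ⁶ + n₃ζ⁹ where ζ = e^{iπ/4}.
#1 (0, -1, 0, -1): internal (0.0000, -1.4142); octagon support 1.4142 vs apothem 1 → ∉ W
#2 (0, -1, -1, 0): internal (0.7071, 0.2929); octagon support 0.7071 vs apothem 1 → ∈ W
#3 (-1, 0, 0, 1): internal (-0.2929, 0.7071); octagon support 0.7071 vs apothem 1 → ∈ W
#4 (1, 0, 2, 1): internal (1.7071, -1.2929); octagon support 2.1213 vs apothem 1 → ∉ W

2, 3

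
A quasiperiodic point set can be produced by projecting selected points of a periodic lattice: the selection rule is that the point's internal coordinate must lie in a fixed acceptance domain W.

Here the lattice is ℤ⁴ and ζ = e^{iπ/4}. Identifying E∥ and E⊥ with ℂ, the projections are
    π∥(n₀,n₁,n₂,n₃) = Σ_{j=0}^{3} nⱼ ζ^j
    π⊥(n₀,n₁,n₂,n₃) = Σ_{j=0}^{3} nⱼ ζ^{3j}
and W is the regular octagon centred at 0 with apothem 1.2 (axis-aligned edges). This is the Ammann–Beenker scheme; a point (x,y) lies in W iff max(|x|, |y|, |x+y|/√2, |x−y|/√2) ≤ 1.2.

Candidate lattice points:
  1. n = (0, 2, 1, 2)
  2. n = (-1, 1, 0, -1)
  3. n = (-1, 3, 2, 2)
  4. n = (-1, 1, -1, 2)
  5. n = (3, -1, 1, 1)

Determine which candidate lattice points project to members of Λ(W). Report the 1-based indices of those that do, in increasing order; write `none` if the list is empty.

none

Internal map: ζ^{3j} for j=0..3 gives (1,0), (−√2/2,√2/2), (0,−1), (√2/2,√2/2).
#1 (0, 2, 1, 2): internal (0.00000, 1.82843); octagon support 1.82843 vs apothem 1.2 → ∉ W
#2 (-1, 1, 0, -1): internal (-2.41421, 0.00000); octagon support 2.41421 vs apothem 1.2 → ∉ W
#3 (-1, 3, 2, 2): internal (-1.70711, 1.53553); octagon support 2.29289 vs apothem 1.2 → ∉ W
#4 (-1, 1, -1, 2): internal (-0.29289, 3.12132); octagon support 3.12132 vs apothem 1.2 → ∉ W
#5 (3, -1, 1, 1): internal (4.41421, -1.00000); octagon support 4.41421 vs apothem 1.2 → ∉ W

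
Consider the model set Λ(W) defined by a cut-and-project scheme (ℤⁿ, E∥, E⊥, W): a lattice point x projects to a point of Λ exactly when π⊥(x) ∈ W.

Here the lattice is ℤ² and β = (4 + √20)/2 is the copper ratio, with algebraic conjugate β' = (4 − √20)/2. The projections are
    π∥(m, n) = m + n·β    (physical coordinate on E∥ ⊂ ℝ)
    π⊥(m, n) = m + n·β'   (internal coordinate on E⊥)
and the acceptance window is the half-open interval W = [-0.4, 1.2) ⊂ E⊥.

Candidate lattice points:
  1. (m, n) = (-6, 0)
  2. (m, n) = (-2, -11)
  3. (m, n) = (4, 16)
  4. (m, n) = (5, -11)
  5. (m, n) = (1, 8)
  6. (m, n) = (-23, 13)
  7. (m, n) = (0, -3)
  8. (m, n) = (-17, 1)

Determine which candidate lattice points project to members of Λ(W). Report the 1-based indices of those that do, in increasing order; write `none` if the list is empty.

Compute β' = (4−√20)/2 = -0.236068, so π⊥(m,n) = m -0.236068·n.
#1 (-6,0): internal coord -6 + (0)·β' = -6.000000; -6.000000 ∉ [-0.4, 1.2) → out
#2 (-2,-11): internal coord -2 + (-11)·β' = +0.596748; +0.596748 ∈ [-0.4, 1.2) → IN Λ
#3 (4,16): internal coord 4 + (16)·β' = +0.222912; +0.222912 ∈ [-0.4, 1.2) → IN Λ
#4 (5,-11): internal coord 5 + (-11)·β' = +7.596748; +7.596748 ∉ [-0.4, 1.2) → out
#5 (1,8): internal coord 1 + (8)·β' = -0.888544; -0.888544 ∉ [-0.4, 1.2) → out
#6 (-23,13): internal coord -23 + (13)·β' = -26.068884; -26.068884 ∉ [-0.4, 1.2) → out
#7 (0,-3): internal coord 0 + (-3)·β' = +0.708204; +0.708204 ∈ [-0.4, 1.2) → IN Λ
#8 (-17,1): internal coord -17 + (1)·β' = -17.236068; -17.236068 ∉ [-0.4, 1.2) → out

2, 3, 7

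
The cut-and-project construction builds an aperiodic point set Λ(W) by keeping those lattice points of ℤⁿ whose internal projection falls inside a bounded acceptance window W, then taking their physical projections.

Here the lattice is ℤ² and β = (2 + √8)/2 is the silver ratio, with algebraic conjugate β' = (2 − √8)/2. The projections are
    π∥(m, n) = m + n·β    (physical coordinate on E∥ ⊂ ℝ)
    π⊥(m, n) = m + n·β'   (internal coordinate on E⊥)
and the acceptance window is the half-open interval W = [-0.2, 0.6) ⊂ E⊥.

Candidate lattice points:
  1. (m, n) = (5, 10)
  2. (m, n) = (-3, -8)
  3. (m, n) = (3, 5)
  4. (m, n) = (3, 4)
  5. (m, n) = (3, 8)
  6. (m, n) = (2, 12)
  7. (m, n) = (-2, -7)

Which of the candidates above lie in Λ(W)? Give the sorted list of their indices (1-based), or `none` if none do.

2

β' = (2−√8)/2 ≈ -0.4142.
candidate 1: (m,n)=(5,10) → π∥ = 5+10·β ≈ 29.1421, π⊥ = 5+10·β' ≈ 0.8579 ∉ [-0.2, 0.6) ⇒ out
candidate 2: (m,n)=(-3,-8) → π∥ = -3-8·β ≈ -22.3137, π⊥ = -3-8·β' ≈ 0.3137 ∈ [-0.2, 0.6) ⇒ IN Λ
candidate 3: (m,n)=(3,5) → π∥ = 3+5·β ≈ 15.0711, π⊥ = 3+5·β' ≈ 0.9289 ∉ [-0.2, 0.6) ⇒ out
candidate 4: (m,n)=(3,4) → π∥ = 3+4·β ≈ 12.6569, π⊥ = 3+4·β' ≈ 1.3431 ∉ [-0.2, 0.6) ⇒ out
candidate 5: (m,n)=(3,8) → π∥ = 3+8·β ≈ 22.3137, π⊥ = 3+8·β' ≈ -0.3137 ∉ [-0.2, 0.6) ⇒ out
candidate 6: (m,n)=(2,12) → π∥ = 2+12·β ≈ 30.9706, π⊥ = 2+12·β' ≈ -2.9706 ∉ [-0.2, 0.6) ⇒ out
candidate 7: (m,n)=(-2,-7) → π∥ = -2-7·β ≈ -18.8995, π⊥ = -2-7·β' ≈ 0.8995 ∉ [-0.2, 0.6) ⇒ out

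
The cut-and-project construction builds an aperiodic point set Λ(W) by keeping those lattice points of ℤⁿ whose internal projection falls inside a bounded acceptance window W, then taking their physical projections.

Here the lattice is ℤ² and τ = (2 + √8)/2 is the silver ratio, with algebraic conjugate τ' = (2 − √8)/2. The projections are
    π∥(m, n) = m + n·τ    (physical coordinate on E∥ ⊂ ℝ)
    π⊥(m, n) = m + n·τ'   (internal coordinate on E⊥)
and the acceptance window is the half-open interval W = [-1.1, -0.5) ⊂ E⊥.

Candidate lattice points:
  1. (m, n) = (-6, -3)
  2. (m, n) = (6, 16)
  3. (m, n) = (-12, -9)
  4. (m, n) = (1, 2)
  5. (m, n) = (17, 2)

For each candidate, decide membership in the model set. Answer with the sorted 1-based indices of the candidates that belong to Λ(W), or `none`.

Numerically τ ≈ 2.414214 and τ' = −1/τ ≈ -0.414214.
[1] lift (-6,-3): star map gives -4.757359; window check -1.1 ≤ -4.757359 < -0.5 is false → out
[2] lift (6,16): star map gives -0.627417; window check -1.1 ≤ -0.627417 < -0.5 is true → IN Λ
[3] lift (-12,-9): star map gives -8.272078; window check -1.1 ≤ -8.272078 < -0.5 is false → out
[4] lift (1,2): star map gives 0.171573; window check -1.1 ≤ 0.171573 < -0.5 is false → out
[5] lift (17,2): star map gives 16.171573; window check -1.1 ≤ 16.171573 < -0.5 is false → out

2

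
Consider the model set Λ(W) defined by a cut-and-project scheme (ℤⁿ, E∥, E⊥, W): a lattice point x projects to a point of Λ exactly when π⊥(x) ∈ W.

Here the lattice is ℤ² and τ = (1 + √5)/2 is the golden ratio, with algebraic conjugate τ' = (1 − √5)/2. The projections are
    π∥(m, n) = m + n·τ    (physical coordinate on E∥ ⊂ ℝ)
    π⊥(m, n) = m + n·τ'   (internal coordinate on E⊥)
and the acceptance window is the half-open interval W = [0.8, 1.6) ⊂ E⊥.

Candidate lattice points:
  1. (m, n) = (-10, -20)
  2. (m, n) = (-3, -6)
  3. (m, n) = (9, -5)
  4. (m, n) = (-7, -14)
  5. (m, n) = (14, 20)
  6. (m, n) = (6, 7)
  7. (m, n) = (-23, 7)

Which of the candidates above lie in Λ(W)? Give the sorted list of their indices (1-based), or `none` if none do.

τ' = (1−√5)/2 ≈ -0.61803.
candidate 1: (m,n)=(-10,-20) → π∥ = -10-20·τ ≈ -42.36068, π⊥ = -10-20·τ' ≈ 2.36068 ∉ [0.8, 1.6) ⇒ out
candidate 2: (m,n)=(-3,-6) → π∥ = -3-6·τ ≈ -12.70820, π⊥ = -3-6·τ' ≈ 0.70820 ∉ [0.8, 1.6) ⇒ out
candidate 3: (m,n)=(9,-5) → π∥ = 9-5·τ ≈ 0.90983, π⊥ = 9-5·τ' ≈ 12.09017 ∉ [0.8, 1.6) ⇒ out
candidate 4: (m,n)=(-7,-14) → π∥ = -7-14·τ ≈ -29.65248, π⊥ = -7-14·τ' ≈ 1.65248 ∉ [0.8, 1.6) ⇒ out
candidate 5: (m,n)=(14,20) → π∥ = 14+20·τ ≈ 46.36068, π⊥ = 14+20·τ' ≈ 1.63932 ∉ [0.8, 1.6) ⇒ out
candidate 6: (m,n)=(6,7) → π∥ = 6+7·τ ≈ 17.32624, π⊥ = 6+7·τ' ≈ 1.67376 ∉ [0.8, 1.6) ⇒ out
candidate 7: (m,n)=(-23,7) → π∥ = -23+7·τ ≈ -11.67376, π⊥ = -23+7·τ' ≈ -27.32624 ∉ [0.8, 1.6) ⇒ out

none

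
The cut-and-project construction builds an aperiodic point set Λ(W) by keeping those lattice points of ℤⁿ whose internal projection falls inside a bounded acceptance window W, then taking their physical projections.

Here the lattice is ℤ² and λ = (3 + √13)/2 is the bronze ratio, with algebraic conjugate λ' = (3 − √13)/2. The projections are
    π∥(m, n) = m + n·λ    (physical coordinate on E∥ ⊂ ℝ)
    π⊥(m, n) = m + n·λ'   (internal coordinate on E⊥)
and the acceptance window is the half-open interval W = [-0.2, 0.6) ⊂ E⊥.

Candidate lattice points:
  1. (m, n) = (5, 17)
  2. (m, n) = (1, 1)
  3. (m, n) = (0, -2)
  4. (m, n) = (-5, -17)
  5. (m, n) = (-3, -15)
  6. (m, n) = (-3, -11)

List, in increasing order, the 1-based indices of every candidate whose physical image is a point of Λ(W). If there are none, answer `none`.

λ' = (3−√13)/2 ≈ -0.302776.
candidate 1: (m,n)=(5,17) → π∥ = 5+17·λ ≈ 61.147186, π⊥ = 5+17·λ' ≈ -0.147186 ∈ [-0.2, 0.6) ⇒ IN Λ
candidate 2: (m,n)=(1,1) → π∥ = 1+1·λ ≈ 4.302776, π⊥ = 1+1·λ' ≈ 0.697224 ∉ [-0.2, 0.6) ⇒ out
candidate 3: (m,n)=(0,-2) → π∥ = 0-2·λ ≈ -6.605551, π⊥ = 0-2·λ' ≈ 0.605551 ∉ [-0.2, 0.6) ⇒ out
candidate 4: (m,n)=(-5,-17) → π∥ = -5-17·λ ≈ -61.147186, π⊥ = -5-17·λ' ≈ 0.147186 ∈ [-0.2, 0.6) ⇒ IN Λ
candidate 5: (m,n)=(-3,-15) → π∥ = -3-15·λ ≈ -52.541635, π⊥ = -3-15·λ' ≈ 1.541635 ∉ [-0.2, 0.6) ⇒ out
candidate 6: (m,n)=(-3,-11) → π∥ = -3-11·λ ≈ -39.330532, π⊥ = -3-11·λ' ≈ 0.330532 ∈ [-0.2, 0.6) ⇒ IN Λ

1, 4, 6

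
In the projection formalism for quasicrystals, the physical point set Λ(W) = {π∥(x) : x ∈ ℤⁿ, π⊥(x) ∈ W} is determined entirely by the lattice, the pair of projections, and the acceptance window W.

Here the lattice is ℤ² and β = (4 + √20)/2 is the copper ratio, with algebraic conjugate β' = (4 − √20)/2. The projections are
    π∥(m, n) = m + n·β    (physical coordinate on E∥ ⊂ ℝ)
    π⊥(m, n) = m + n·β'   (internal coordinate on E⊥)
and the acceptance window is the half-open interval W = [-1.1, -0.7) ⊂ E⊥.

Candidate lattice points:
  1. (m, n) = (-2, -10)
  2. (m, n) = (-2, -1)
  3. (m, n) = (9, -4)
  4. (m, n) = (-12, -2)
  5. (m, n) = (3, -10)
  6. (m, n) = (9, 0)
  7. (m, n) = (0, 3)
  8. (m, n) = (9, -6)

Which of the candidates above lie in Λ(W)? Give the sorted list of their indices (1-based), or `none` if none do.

Numerically β ≈ 4.2361 and β' = −1/β ≈ -0.2361.
candidate 1: (m,n)=(-2,-10) → π∥ = -2-10·β ≈ -44.3607, π⊥ = -2-10·β' ≈ 0.3607 ∉ [-1.1, -0.7) ⇒ out
candidate 2: (m,n)=(-2,-1) → π∥ = -2-1·β ≈ -6.2361, π⊥ = -2-1·β' ≈ -1.7639 ∉ [-1.1, -0.7) ⇒ out
candidate 3: (m,n)=(9,-4) → π∥ = 9-4·β ≈ -7.9443, π⊥ = 9-4·β' ≈ 9.9443 ∉ [-1.1, -0.7) ⇒ out
candidate 4: (m,n)=(-12,-2) → π∥ = -12-2·β ≈ -20.4721, π⊥ = -12-2·β' ≈ -11.5279 ∉ [-1.1, -0.7) ⇒ out
candidate 5: (m,n)=(3,-10) → π∥ = 3-10·β ≈ -39.3607, π⊥ = 3-10·β' ≈ 5.3607 ∉ [-1.1, -0.7) ⇒ out
candidate 6: (m,n)=(9,0) → π∥ = 9+0·β ≈ 9.0000, π⊥ = 9+0·β' ≈ 9.0000 ∉ [-1.1, -0.7) ⇒ out
candidate 7: (m,n)=(0,3) → π∥ = 0+3·β ≈ 12.7082, π⊥ = 0+3·β' ≈ -0.7082 ∈ [-1.1, -0.7) ⇒ IN Λ
candidate 8: (m,n)=(9,-6) → π∥ = 9-6·β ≈ -16.4164, π⊥ = 9-6·β' ≈ 10.4164 ∉ [-1.1, -0.7) ⇒ out

7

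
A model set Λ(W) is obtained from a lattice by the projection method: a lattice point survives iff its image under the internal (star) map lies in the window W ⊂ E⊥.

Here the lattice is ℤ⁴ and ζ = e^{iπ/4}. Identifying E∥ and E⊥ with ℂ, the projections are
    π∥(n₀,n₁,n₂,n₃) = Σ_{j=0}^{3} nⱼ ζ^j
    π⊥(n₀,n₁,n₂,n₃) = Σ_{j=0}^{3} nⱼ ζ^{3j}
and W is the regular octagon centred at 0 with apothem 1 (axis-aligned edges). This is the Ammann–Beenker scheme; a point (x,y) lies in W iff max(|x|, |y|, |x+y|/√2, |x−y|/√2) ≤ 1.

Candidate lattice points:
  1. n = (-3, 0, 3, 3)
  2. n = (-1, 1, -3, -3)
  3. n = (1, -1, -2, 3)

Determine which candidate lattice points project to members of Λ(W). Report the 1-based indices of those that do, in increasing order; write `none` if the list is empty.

π⊥(n) = n₀ + n₁ζ³ + n₂ζ⁶ + n₃ζ⁹ where ζ = e^{iπ/4}.
candidate 1: n = (-3, 0, 3, 3) → π⊥ ≈ (-0.8787, -0.8787); max(|x|,|y|,|x±y|/√2) = 1.2426 > 1 ⇒ ∉ W
candidate 2: n = (-1, 1, -3, -3) → π⊥ ≈ (-3.8284, +1.5858); max(|x|,|y|,|x±y|/√2) = 3.8284 > 1 ⇒ ∉ W
candidate 3: n = (1, -1, -2, 3) → π⊥ ≈ (+3.8284, +3.4142); max(|x|,|y|,|x±y|/√2) = 5.1213 > 1 ⇒ ∉ W

none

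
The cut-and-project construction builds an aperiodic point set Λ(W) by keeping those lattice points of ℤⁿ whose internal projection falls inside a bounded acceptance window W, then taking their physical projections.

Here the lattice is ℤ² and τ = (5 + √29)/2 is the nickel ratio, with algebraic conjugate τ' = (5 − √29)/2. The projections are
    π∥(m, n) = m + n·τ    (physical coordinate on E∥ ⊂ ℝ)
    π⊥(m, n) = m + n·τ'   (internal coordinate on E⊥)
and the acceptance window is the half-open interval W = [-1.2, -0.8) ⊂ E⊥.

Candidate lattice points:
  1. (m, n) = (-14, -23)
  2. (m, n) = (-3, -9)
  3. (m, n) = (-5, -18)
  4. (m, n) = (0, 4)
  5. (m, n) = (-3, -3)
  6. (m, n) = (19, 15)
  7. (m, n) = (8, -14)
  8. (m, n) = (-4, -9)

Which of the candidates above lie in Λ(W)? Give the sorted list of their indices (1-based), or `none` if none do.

none

Compute τ' = (5−√29)/2 = -0.19258, so π⊥(m,n) = m -0.19258·n.
candidate 1: (m,n)=(-14,-23) → π∥ = -14-23·τ ≈ -133.42940, π⊥ = -14-23·τ' ≈ -9.57060 ∉ [-1.2, -0.8) ⇒ out
candidate 2: (m,n)=(-3,-9) → π∥ = -3-9·τ ≈ -49.73324, π⊥ = -3-9·τ' ≈ -1.26676 ∉ [-1.2, -0.8) ⇒ out
candidate 3: (m,n)=(-5,-18) → π∥ = -5-18·τ ≈ -98.46648, π⊥ = -5-18·τ' ≈ -1.53352 ∉ [-1.2, -0.8) ⇒ out
candidate 4: (m,n)=(0,4) → π∥ = 0+4·τ ≈ 20.77033, π⊥ = 0+4·τ' ≈ -0.77033 ∉ [-1.2, -0.8) ⇒ out
candidate 5: (m,n)=(-3,-3) → π∥ = -3-3·τ ≈ -18.57775, π⊥ = -3-3·τ' ≈ -2.42225 ∉ [-1.2, -0.8) ⇒ out
candidate 6: (m,n)=(19,15) → π∥ = 19+15·τ ≈ 96.88874, π⊥ = 19+15·τ' ≈ 16.11126 ∉ [-1.2, -0.8) ⇒ out
candidate 7: (m,n)=(8,-14) → π∥ = 8-14·τ ≈ -64.69615, π⊥ = 8-14·τ' ≈ 10.69615 ∉ [-1.2, -0.8) ⇒ out
candidate 8: (m,n)=(-4,-9) → π∥ = -4-9·τ ≈ -50.73324, π⊥ = -4-9·τ' ≈ -2.26676 ∉ [-1.2, -0.8) ⇒ out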